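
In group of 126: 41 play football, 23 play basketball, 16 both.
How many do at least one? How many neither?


|A∪B| = 41+23-16 = 48
Neither = 126-48 = 78

At least one: 48; Neither: 78


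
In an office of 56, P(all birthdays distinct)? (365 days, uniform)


P(all different) = Π(365-i)/365 for i=0..55
= (365/365)×(364/365)×...×(310/365)
= 0.011668

P ≈ 0.0117 ≈ 1.17%


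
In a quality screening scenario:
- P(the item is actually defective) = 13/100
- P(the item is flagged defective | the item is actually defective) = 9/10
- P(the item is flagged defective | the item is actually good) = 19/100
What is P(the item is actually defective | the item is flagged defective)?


Using Bayes' theorem:
P(A|B) = P(B|A)·P(A) / P(B)

P(the item is flagged defective) = 9/10 × 13/100 + 19/100 × 87/100
= 117/1000 + 1653/10000 = 2823/10000

P(the item is actually defective|the item is flagged defective) = (117/1000) / (2823/10000) = 390/941

P(the item is actually defective|the item is flagged defective) = 390/941 ≈ 41.45%


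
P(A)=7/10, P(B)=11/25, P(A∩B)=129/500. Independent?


P(A)×P(B) = 77/250
P(A∩B) = 129/500
Not equal → NOT independent

No, not independent


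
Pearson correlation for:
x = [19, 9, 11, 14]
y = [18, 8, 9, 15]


n=4, Σx=53, Σy=50, Σxy=723, Σx²=759, Σy²=694
r = (4×723 - 53×50)/√((4×759 - 53²)(4×694 - 50²))
= 242/√(227×276) = 242/√62652 ≈ 242/250.3038 ≈ 0.9668

r ≈ 0.9668


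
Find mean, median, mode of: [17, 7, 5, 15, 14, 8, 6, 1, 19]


Sorted: [1, 5, 6, 7, 8, 14, 15, 17, 19]
Mean = 92/9
Median = 8
Freq: {17: 1, 7: 1, 5: 1, 15: 1, 14: 1, 8: 1, 6: 1, 1: 1, 19: 1}
Mode: No mode

Mean=92/9, Median=8, Mode=No mode


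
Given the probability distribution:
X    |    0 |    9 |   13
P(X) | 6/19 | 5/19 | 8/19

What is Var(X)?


E[X] = 149/19
E[X²] = 1757/19
Var(X) = E[X²] - (E[X])² = 1757/19 - 22201/361 = 11182/361

Var(X) = 11182/361 ≈ 30.9751


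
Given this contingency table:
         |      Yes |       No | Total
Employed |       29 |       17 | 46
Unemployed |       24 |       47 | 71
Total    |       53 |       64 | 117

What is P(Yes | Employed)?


P(Yes | Employed) = 29/(29+17) = 29/46

P(Yes|Employed) = 29/46 ≈ 63.04%


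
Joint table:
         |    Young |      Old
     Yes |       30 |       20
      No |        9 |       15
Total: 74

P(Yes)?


P(Yes) = (30+20)/74 = 50/74 = 25/37

P(Yes) = 25/37 ≈ 67.57%


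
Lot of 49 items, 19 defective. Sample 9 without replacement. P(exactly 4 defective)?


Hypergeometric: C(19,4)×C(30,5)/C(49,9)
= 3876×142506/2054455634 = 39453804/146746831

P(X=4) = 39453804/146746831 ≈ 26.89%


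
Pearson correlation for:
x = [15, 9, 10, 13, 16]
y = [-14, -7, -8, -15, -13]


n=5, Σx=63, Σy=-57, Σxy=-756, Σx²=831, Σy²=703
r = (5×(-756) - 63×(-57))/√((5×831 - 63²)(5×703 - (-57)²))
= -189/√(186×266) = -189/√49476 ≈ -189/222.4320 ≈ -0.8497

r ≈ -0.8497


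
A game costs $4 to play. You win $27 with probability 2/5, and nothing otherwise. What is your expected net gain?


E[gain] = (27-4)×2/5 + (-4)×3/5
= 46/5 - 12/5 = 34/5

Expected net gain = $34/5 ≈ $6.80


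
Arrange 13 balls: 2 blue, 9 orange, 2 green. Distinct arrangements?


13!/(2!×9!×2!) = 4290

4290


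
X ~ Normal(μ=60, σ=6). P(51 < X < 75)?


z₁=(51-60)/6=-1.5, z₂=(75-60)/6=2.5
P = Φ(2.5) - Φ(-1.5) = 0.993790 - 0.066807 = 0.926983 ≈ 0.9270

P(51 < X < 75) ≈ 0.9270


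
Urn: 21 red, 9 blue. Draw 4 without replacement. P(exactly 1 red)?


Hypergeometric: C(21,1)×C(9,3)/C(30,4)
= 21×84/27405 = 28/435

P(X=1) = 28/435 ≈ 6.44%


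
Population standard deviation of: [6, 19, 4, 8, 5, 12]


Mean = 54/6 = 9
  (6-9)²=9
  (19-9)²=100
  (4-9)²=25
  (8-9)²=1
  (5-9)²=16
  (12-9)²=9
Σ(x-μ)² = 160
σ² = 160/6 = 80/3

σ = √(80/3) ≈ 5.1640


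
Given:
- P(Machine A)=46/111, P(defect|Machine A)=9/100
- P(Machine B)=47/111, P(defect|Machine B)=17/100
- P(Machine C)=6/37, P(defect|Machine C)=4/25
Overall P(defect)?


P(B) = Σ P(B|Aᵢ)×P(Aᵢ)
  9/100×46/111 = 69/1850
  17/100×47/111 = 799/11100
  4/25×6/37 = 24/925
Sum = 1501/11100

P(defect) = 1501/11100 ≈ 13.52%


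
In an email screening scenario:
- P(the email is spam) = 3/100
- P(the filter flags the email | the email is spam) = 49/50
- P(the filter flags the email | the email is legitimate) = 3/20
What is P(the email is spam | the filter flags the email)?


Using Bayes' theorem:
P(A|B) = P(B|A)·P(A) / P(B)

P(the filter flags the email) = 49/50 × 3/100 + 3/20 × 97/100
= 147/5000 + 291/2000 = 1749/10000

P(the email is spam|the filter flags the email) = (147/5000) / (1749/10000) = 98/583

P(the email is spam|the filter flags the email) = 98/583 ≈ 16.81%


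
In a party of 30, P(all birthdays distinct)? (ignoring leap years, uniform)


P(all different) = Π(365-i)/365 for i=0..29
= (365/365)×(364/365)×...×(336/365)
= 0.293684

P ≈ 0.2937 ≈ 29.37%


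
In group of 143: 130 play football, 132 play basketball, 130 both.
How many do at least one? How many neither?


|A∪B| = 130+132-130 = 132
Neither = 143-132 = 11

At least one: 132; Neither: 11


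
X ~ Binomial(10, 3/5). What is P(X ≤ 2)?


P(X ≤ 2) = Σ P(X=i) for i=0..2
P(X=0) = 1024/9765625
P(X=1) = 3072/1953125
P(X=2) = 20736/1953125
Sum = 120064/9765625

P(X ≤ 2) = 120064/9765625 ≈ 1.23%


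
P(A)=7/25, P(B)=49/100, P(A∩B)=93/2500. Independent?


P(A)×P(B) = 343/2500
P(A∩B) = 93/2500
Not equal → NOT independent

No, not independent


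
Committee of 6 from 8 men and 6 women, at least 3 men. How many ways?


Count by #men:
  3M,3W: C(8,3)×C(6,3)=1120
  4M,2W: C(8,4)×C(6,2)=1050
  5M,1W: C(8,5)×C(6,1)=336
  6M,0W: C(8,6)×C(6,0)=28
Total = 2534

2534


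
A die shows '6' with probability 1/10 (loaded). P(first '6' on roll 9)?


Geometric: P(X=9) = (1-p)^(k-1)×p = (9/10)^8×1/10 = 43046721/1000000000

P(X=9) = 43046721/1000000000 ≈ 4.30%


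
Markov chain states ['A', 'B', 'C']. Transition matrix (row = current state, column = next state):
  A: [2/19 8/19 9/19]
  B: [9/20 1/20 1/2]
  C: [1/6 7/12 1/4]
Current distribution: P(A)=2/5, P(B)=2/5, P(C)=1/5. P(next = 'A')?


P(next=A) = Σᵢ P(now=i)×P(i→A)
= 2/5×2/19 + 2/5×9/20 + 1/5×1/6
= 4/95 + 9/50 + 1/30 = 364/1425

P = 364/1425 ≈ 0.2554


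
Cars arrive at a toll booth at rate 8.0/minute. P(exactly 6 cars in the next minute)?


Poisson(λ=8.0): P(X=6) = e^(-λ)×λ^k/k!
= e^(-8.0) × 8.0^6 / 6!
≈ 0.0003354626279 × 262144 / 720 ≈ 0.122138

P(X=6) ≈ 0.122138 ≈ 12.21%


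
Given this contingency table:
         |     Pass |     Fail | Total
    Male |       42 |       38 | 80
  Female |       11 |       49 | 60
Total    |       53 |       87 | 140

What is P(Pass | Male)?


P(Pass | Male) = 42/(42+38) = 42/80 = 21/40

P(Pass|Male) = 21/40 ≈ 52.50%


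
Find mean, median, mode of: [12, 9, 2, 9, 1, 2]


Sorted: [1, 2, 2, 9, 9, 12]
Mean = 35/6
Median = 11/2
Freq: {12: 1, 9: 2, 2: 2, 1: 1}
Mode: [2, 9]

Mean=35/6, Median=11/2, Mode=[2, 9]


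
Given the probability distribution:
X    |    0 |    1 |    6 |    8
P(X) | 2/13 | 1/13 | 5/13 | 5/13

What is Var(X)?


E[X] = 71/13
E[X²] = 501/13
Var(X) = E[X²] - (E[X])² = 501/13 - 5041/169 = 1472/169

Var(X) = 1472/169 ≈ 8.7101


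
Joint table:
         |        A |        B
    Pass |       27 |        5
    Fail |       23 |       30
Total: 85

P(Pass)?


P(Pass) = (27+5)/85 = 32/85

P(Pass) = 32/85 ≈ 37.65%


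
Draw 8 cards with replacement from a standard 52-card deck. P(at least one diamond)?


P(not a diamond) = 39/52 = 3/4
P(none in 8 draws) = (3/4)^8 = 6561/65536
P(≥1 diamond) = 1 - 6561/65536 = 58975/65536

P = 58975/65536 ≈ 89.99%


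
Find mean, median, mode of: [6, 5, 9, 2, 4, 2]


Sorted: [2, 2, 4, 5, 6, 9]
Mean = 28/6 = 14/3
Median = 9/2
Freq: {6: 1, 5: 1, 9: 1, 2: 2, 4: 1}
Mode: [2]

Mean=14/3, Median=9/2, Mode=2


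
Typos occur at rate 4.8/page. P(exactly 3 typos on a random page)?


Poisson(λ=4.8): P(X=3) = e^(-λ)×λ^k/k!
= e^(-4.8) × 4.8^3 / 3!
≈ 0.008229747049 × 110.592 / 6 ≈ 0.151691

P(X=3) ≈ 0.151691 ≈ 15.17%


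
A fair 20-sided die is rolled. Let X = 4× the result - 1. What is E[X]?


E[die] = (1+20)/2 = 21/2
E[X] = 4×21/2 - 1 = 41

E[X] = 41


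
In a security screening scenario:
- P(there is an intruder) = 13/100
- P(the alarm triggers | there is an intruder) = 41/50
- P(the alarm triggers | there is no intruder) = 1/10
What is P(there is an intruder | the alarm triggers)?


Using Bayes' theorem:
P(A|B) = P(B|A)·P(A) / P(B)

P(the alarm triggers) = 41/50 × 13/100 + 1/10 × 87/100
= 533/5000 + 87/1000 = 121/625

P(there is an intruder|the alarm triggers) = (533/5000) / (121/625) = 533/968

P(there is an intruder|the alarm triggers) = 533/968 ≈ 55.06%


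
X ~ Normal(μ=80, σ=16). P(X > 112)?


z = (112-80)/16 = 2.0
P(X > 112) = 1 - P(Z ≤ 2.0) = 1 - 0.9772 = 0.0228

P(X > 112) ≈ 0.0228


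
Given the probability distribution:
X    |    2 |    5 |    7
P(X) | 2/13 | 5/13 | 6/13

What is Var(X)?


E[X] = 71/13
E[X²] = 427/13
Var(X) = E[X²] - (E[X])² = 427/13 - 5041/169 = 510/169

Var(X) = 510/169 ≈ 3.0178


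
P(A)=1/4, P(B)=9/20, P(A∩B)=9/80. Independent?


P(A)×P(B) = 9/80
P(A∩B) = 9/80
Equal ✓ → Independent

Yes, independent


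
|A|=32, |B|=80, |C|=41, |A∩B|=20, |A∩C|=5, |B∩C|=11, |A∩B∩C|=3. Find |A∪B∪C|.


|A∪B∪C| = 32+80+41-20-5-11+3 = 120

|A∪B∪C| = 120


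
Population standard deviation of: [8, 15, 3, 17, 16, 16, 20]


Mean = 95/7
  (8-95/7)²=1521/49
  (15-95/7)²=100/49
  (3-95/7)²=5476/49
  (17-95/7)²=576/49
  (16-95/7)²=289/49
  (16-95/7)²=289/49
  (20-95/7)²=2025/49
Σ(x-μ)² = 1468/7
σ² = (1468/7)/7 = 1468/49

σ = √(1468/49) ≈ 5.4735


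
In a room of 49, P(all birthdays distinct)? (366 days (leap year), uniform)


P(all different) = Π(366-i)/366 for i=0..48
= (366/366)×(365/366)×...×(318/366)
= 0.034553

P ≈ 0.0346 ≈ 3.46%


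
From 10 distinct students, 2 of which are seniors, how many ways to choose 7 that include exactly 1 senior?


Choose 1 of the 2 seniors and 6 of the other 8 students:
C(2,1)×C(8,6) = 2×28 = 56

56


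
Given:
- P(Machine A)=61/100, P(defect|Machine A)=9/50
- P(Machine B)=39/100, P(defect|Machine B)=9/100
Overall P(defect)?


P(B) = Σ P(B|Aᵢ)×P(Aᵢ)
  9/50×61/100 = 549/5000
  9/100×39/100 = 351/10000
Sum = 1449/10000

P(defect) = 1449/10000 ≈ 14.49%


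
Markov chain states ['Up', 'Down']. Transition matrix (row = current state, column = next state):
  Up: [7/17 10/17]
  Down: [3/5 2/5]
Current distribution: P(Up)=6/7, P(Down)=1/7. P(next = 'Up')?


P(next=Up) = Σᵢ P(now=i)×P(i→Up)
= 6/7×7/17 + 1/7×3/5
= 6/17 + 3/35 = 261/595

P = 261/595 ≈ 0.4387


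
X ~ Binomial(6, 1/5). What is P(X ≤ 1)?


P(X ≤ 1) = Σ P(X=i) for i=0..1
P(X=0) = 4096/15625
P(X=1) = 6144/15625
Sum = 2048/3125

P(X ≤ 1) = 2048/3125 ≈ 65.54%


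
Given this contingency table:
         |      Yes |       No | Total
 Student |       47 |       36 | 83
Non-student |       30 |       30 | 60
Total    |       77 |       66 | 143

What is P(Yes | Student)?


P(Yes | Student) = 47/(47+36) = 47/83

P(Yes|Student) = 47/83 ≈ 56.63%


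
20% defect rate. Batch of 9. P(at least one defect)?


P(all good) = (4/5)^9 = 262144/1953125
P(≥1 defect) = 1690981/1953125

P = 1690981/1953125 ≈ 86.58%


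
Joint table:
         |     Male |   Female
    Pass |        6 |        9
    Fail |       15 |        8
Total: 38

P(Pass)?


P(Pass) = (6+9)/38 = 15/38

P(Pass) = 15/38 ≈ 39.47%


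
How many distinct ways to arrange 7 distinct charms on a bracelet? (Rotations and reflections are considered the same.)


Free circular arrangements: rotations and reflections both identified.
(n-1)!/2 = 6!/2 = 720/2 = 360

360


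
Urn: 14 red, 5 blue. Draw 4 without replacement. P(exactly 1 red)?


Hypergeometric: C(14,1)×C(5,3)/C(19,4)
= 14×10/3876 = 35/969

P(X=1) = 35/969 ≈ 3.61%


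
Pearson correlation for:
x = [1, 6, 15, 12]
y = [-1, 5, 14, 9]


n=4, Σx=34, Σy=27, Σxy=347, Σx²=406, Σy²=303
r = (4×347 - 34×27)/√((4×406 - 34²)(4×303 - 27²))
= 470/√(468×483) = 470/√226044 ≈ 470/475.4408 ≈ 0.9886

r ≈ 0.9886


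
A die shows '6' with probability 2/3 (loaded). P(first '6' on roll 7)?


Geometric: P(X=7) = (1-p)^(k-1)×p = (1/3)^6×2/3 = 2/2187

P(X=7) = 2/2187 ≈ 0.09%


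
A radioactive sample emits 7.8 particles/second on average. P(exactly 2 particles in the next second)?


Poisson(λ=7.8): P(X=2) = e^(-λ)×λ^k/k!
= e^(-7.8) × 7.8^2 / 2!
≈ 0.000409734979 × 60.84 / 2 ≈ 0.012464

P(X=2) ≈ 0.012464 ≈ 1.25%


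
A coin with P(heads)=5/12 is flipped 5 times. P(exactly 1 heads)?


Binomial: P(X=1) = C(5,1)×p^1×(1-p)^4
= 5 × 5/12 × 2401/20736 = 60025/248832

P(X=1) = 60025/248832 ≈ 24.12%


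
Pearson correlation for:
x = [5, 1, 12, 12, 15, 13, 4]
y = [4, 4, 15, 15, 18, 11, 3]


n=7, Σx=62, Σy=70, Σxy=809, Σx²=724, Σy²=936
r = (7×809 - 62×70)/√((7×724 - 62²)(7×936 - 70²))
= 1323/√(1224×1652) = 1323/√2022048 ≈ 1323/1421.9873 ≈ 0.9304

r ≈ 0.9304


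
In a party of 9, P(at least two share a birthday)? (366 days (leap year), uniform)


P(all different) = Π(366-i)/366 for i=0..8
= 0.905624
P(match) = 1 - 0.905624 = 0.094376

P ≈ 0.0944 ≈ 9.44%


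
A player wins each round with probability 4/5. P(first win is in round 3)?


Geometric: P(X=3) = (1-p)^(k-1)×p = (1/5)^2×4/5 = 4/125

P(X=3) = 4/125 ≈ 3.20%


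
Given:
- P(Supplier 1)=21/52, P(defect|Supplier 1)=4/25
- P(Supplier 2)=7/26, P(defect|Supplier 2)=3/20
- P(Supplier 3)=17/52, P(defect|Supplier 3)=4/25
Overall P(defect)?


P(B) = Σ P(B|Aᵢ)×P(Aᵢ)
  4/25×21/52 = 21/325
  3/20×7/26 = 21/520
  4/25×17/52 = 17/325
Sum = 409/2600

P(defect) = 409/2600 ≈ 15.73%


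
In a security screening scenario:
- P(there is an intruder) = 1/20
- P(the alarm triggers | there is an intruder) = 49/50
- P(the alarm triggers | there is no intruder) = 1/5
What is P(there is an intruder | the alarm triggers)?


Using Bayes' theorem:
P(A|B) = P(B|A)·P(A) / P(B)

P(the alarm triggers) = 49/50 × 1/20 + 1/5 × 19/20
= 49/1000 + 19/100 = 239/1000

P(there is an intruder|the alarm triggers) = (49/1000) / (239/1000) = 49/239

P(there is an intruder|the alarm triggers) = 49/239 ≈ 20.50%


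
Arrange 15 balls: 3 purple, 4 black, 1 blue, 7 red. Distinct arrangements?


15!/(3!×4!×1!×7!) = 1801800

1801800


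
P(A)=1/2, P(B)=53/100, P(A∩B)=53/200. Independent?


P(A)×P(B) = 53/200
P(A∩B) = 53/200
Equal ✓ → Independent

Yes, independent


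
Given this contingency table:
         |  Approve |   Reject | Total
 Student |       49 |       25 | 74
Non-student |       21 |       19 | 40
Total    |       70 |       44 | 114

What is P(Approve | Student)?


P(Approve | Student) = 49/(49+25) = 49/74

P(Approve|Student) = 49/74 ≈ 66.22%


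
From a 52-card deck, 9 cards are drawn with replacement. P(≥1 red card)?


P(not a red card) = 26/52 = 1/2
P(none in 9 draws) = (1/2)^9 = 1/512
P(≥1 red card) = 1 - 1/512 = 511/512

P = 511/512 ≈ 99.80%


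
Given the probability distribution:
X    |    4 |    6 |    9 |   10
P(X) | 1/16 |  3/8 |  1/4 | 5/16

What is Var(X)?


E[X] = 63/8
E[X²] = 66
Var(X) = E[X²] - (E[X])² = 66 - 3969/64 = 255/64

Var(X) = 255/64 ≈ 3.9844


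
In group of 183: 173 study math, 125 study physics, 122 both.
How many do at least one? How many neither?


|A∪B| = 173+125-122 = 176
Neither = 183-176 = 7

At least one: 176; Neither: 7


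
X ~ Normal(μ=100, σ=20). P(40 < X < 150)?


z₁=(40-100)/20=-3.0, z₂=(150-100)/20=2.5
P = Φ(2.5) - Φ(-3.0) = 0.993790 - 0.001350 = 0.992440 ≈ 0.9924

P(40 < X < 150) ≈ 0.9924


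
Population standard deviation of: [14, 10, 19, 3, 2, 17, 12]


Mean = 77/7 = 11
  (14-11)²=9
  (10-11)²=1
  (19-11)²=64
  (3-11)²=64
  (2-11)²=81
  (17-11)²=36
  (12-11)²=1
Σ(x-μ)² = 256
σ² = 256/7

σ = √(256/7) ≈ 6.0474


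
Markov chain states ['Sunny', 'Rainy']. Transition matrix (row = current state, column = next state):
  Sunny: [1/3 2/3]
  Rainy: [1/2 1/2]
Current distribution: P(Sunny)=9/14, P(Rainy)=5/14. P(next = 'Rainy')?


P(next=Rainy) = Σᵢ P(now=i)×P(i→Rainy)
= 9/14×2/3 + 5/14×1/2
= 3/7 + 5/28 = 17/28

P = 17/28 ≈ 0.6071


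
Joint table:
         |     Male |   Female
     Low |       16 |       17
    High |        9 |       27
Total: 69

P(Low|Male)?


P(Low|Male) = 16/(16+9) = 16/25

P = 16/25 ≈ 64.00%


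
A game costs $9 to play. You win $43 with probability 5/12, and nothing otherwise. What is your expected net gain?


E[gain] = (43-9)×5/12 + (-9)×7/12
= 85/6 - 21/4 = 107/12

Expected net gain = $107/12 ≈ $8.92


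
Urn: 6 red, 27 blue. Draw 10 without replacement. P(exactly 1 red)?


Hypergeometric: C(6,1)×C(27,9)/C(33,10)
= 6×4686825/92561040 = 2185/7192

P(X=1) = 2185/7192 ≈ 30.38%


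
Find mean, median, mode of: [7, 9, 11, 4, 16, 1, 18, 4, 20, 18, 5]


Sorted: [1, 4, 4, 5, 7, 9, 11, 16, 18, 18, 20]
Mean = 113/11
Median = 9
Freq: {7: 1, 9: 1, 11: 1, 4: 2, 16: 1, 1: 1, 18: 2, 20: 1, 5: 1}
Mode: [4, 18]

Mean=113/11, Median=9, Mode=[4, 18]


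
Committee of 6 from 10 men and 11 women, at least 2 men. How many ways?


Count by #men:
  2M,4W: C(10,2)×C(11,4)=14850
  3M,3W: C(10,3)×C(11,3)=19800
  4M,2W: C(10,4)×C(11,2)=11550
  5M,1W: C(10,5)×C(11,1)=2772
  6M,0W: C(10,6)×C(11,0)=210
Total = 49182

49182


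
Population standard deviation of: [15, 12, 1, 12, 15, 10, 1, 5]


Mean = 71/8
  (15-71/8)²=2401/64
  (12-71/8)²=625/64
  (1-71/8)²=3969/64
  (12-71/8)²=625/64
  (15-71/8)²=2401/64
  (10-71/8)²=81/64
  (1-71/8)²=3969/64
  (5-71/8)²=961/64
Σ(x-μ)² = 1879/8
σ² = (1879/8)/8 = 1879/64

σ = √(1879/64) ≈ 5.4184


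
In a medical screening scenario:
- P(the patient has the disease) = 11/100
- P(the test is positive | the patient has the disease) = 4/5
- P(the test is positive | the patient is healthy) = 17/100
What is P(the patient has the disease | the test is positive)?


Using Bayes' theorem:
P(A|B) = P(B|A)·P(A) / P(B)

P(the test is positive) = 4/5 × 11/100 + 17/100 × 89/100
= 11/125 + 1513/10000 = 2393/10000

P(the patient has the disease|the test is positive) = (11/125) / (2393/10000) = 880/2393

P(the patient has the disease|the test is positive) = 880/2393 ≈ 36.77%


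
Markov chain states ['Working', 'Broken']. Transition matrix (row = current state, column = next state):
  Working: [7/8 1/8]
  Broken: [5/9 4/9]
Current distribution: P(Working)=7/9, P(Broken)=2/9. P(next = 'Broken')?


P(next=Broken) = Σᵢ P(now=i)×P(i→Broken)
= 7/9×1/8 + 2/9×4/9
= 7/72 + 8/81 = 127/648

P = 127/648 ≈ 0.1960


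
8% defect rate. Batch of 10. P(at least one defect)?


P(all good) = (23/25)^10 = 41426511213649/95367431640625
P(≥1 defect) = 53940920426976/95367431640625

P = 53940920426976/95367431640625 ≈ 56.56%


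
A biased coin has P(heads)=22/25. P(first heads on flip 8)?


Geometric: P(X=8) = (1-p)^(k-1)×p = (3/25)^7×22/25 = 48114/152587890625

P(X=8) = 48114/152587890625 ≈ 0.00%


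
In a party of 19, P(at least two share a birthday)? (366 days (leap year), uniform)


P(all different) = Π(366-i)/366 for i=0..18
= 0.621705
P(match) = 1 - 0.621705 = 0.378295

P ≈ 0.3783 ≈ 37.83%


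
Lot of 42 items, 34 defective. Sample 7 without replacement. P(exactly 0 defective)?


Hypergeometric: C(34,0)×C(8,7)/C(42,7)
= 1×8/26978328 = 1/3372291

P(X=0) = 1/3372291 ≈ 0.00%


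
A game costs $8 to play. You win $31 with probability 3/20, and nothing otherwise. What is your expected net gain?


E[gain] = (31-8)×3/20 + (-8)×17/20
= 69/20 - 34/5 = -67/20

Expected net gain = $-67/20 ≈ $-3.35


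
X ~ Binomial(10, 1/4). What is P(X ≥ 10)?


P(X ≥ 10) = Σ P(X=i) for i=10..10
P(X=10) = 1/1048576
Sum = 1/1048576

P(X ≥ 10) = 1/1048576 ≈ 0.00%


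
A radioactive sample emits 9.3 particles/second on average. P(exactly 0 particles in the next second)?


Poisson(λ=9.3): P(X=0) = e^(-λ)×λ^k/k!
= e^(-9.3) × 9.3^0 / 0!
≈ 9.142423148e-05 × 1 / 1 ≈ 0.000091

P(X=0) ≈ 0.000091 ≈ 0.01%


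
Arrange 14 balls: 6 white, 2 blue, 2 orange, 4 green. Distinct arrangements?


14!/(6!×2!×2!×4!) = 1261260

1261260


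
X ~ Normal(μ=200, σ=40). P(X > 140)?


z = (140-200)/40 = -1.5
P(X > 140) = 1 - P(Z ≤ -1.5) = 1 - 0.0668 = 0.9332

P(X > 140) ≈ 0.9332


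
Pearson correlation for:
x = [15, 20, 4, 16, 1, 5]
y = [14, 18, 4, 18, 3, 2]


n=6, Σx=61, Σy=59, Σxy=887, Σx²=923, Σy²=873
r = (6×887 - 61×59)/√((6×923 - 61²)(6×873 - 59²))
= 1723/√(1817×1757) = 1723/√3192469 ≈ 1723/1786.7482 ≈ 0.9643

r ≈ 0.9643


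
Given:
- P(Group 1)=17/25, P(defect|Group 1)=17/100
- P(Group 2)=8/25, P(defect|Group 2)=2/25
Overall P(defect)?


P(B) = Σ P(B|Aᵢ)×P(Aᵢ)
  17/100×17/25 = 289/2500
  2/25×8/25 = 16/625
Sum = 353/2500

P(defect) = 353/2500 ≈ 14.12%


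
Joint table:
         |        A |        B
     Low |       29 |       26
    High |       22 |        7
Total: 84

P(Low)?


P(Low) = (29+26)/84 = 55/84

P(Low) = 55/84 ≈ 65.48%


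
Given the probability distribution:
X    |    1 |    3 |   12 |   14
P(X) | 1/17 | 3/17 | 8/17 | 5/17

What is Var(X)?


E[X] = 176/17
E[X²] = 2160/17
Var(X) = E[X²] - (E[X])² = 2160/17 - 30976/289 = 5744/289

Var(X) = 5744/289 ≈ 19.8754


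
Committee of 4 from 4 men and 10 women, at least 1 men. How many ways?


Count by #men:
  1M,3W: C(4,1)×C(10,3)=480
  2M,2W: C(4,2)×C(10,2)=270
  3M,1W: C(4,3)×C(10,1)=40
  4M,0W: C(4,4)×C(10,0)=1
Total = 791

791


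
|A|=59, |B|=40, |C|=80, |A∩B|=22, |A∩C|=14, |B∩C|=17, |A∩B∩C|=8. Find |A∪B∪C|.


|A∪B∪C| = 59+40+80-22-14-17+8 = 134

|A∪B∪C| = 134


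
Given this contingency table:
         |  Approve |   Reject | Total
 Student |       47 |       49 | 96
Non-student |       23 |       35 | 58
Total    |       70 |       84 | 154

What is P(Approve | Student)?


P(Approve | Student) = 47/(47+49) = 47/96

P(Approve|Student) = 47/96 ≈ 48.96%


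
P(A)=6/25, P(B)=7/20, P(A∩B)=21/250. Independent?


P(A)×P(B) = 21/250
P(A∩B) = 21/250
Equal ✓ → Independent

Yes, independent


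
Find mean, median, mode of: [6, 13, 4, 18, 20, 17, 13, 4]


Sorted: [4, 4, 6, 13, 13, 17, 18, 20]
Mean = 95/8
Median = 13
Freq: {6: 1, 13: 2, 4: 2, 18: 1, 20: 1, 17: 1}
Mode: [4, 13]

Mean=95/8, Median=13, Mode=[4, 13]


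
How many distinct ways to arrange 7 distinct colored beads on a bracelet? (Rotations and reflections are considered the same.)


Free circular arrangements: rotations and reflections both identified.
(n-1)!/2 = 6!/2 = 720/2 = 360

360


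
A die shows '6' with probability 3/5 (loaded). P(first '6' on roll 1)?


Geometric: P(X=1) = (1-p)^(k-1)×p = (2/5)^0×3/5 = 3/5

P(X=1) = 3/5 ≈ 60.00%


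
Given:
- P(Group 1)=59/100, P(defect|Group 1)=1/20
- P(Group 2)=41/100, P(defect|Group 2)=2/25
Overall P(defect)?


P(B) = Σ P(B|Aᵢ)×P(Aᵢ)
  1/20×59/100 = 59/2000
  2/25×41/100 = 41/1250
Sum = 623/10000

P(defect) = 623/10000 ≈ 6.23%


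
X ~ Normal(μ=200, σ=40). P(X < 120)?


z = (120-200)/40 = -2.0
P(Z < -2.0) = 0.0228

P(X < 120) ≈ 0.0228


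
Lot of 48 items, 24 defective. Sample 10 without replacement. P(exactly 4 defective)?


Hypergeometric: C(24,4)×C(24,6)/C(48,10)
= 10626×134596/6540715896 = 235543/1077193

P(X=4) = 235543/1077193 ≈ 21.87%


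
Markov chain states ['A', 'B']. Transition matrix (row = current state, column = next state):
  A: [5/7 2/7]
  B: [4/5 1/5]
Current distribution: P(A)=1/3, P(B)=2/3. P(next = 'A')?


P(next=A) = Σᵢ P(now=i)×P(i→A)
= 1/3×5/7 + 2/3×4/5
= 5/21 + 8/15 = 27/35

P = 27/35 ≈ 0.7714


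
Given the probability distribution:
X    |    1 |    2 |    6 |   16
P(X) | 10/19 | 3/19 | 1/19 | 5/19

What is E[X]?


E[X] = Σ x·P(X=x)
= (1)×(10/19) + (2)×(3/19) + (6)×(1/19) + (16)×(5/19)
= 102/19

E[X] = 102/19


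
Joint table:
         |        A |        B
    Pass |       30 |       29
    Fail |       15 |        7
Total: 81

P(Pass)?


P(Pass) = (30+29)/81 = 59/81

P(Pass) = 59/81 ≈ 72.84%


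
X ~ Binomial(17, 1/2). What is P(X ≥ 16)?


P(X ≥ 16) = Σ P(X=i) for i=16..17
P(X=16) = 17/131072
P(X=17) = 1/131072
Sum = 9/65536

P(X ≥ 16) = 9/65536 ≈ 0.01%


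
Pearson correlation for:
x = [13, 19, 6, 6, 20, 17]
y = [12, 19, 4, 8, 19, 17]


n=6, Σx=81, Σy=79, Σxy=1258, Σx²=1291, Σy²=1235
r = (6×1258 - 81×79)/√((6×1291 - 81²)(6×1235 - 79²))
= 1149/√(1185×1169) = 1149/√1385265 ≈ 1149/1176.9728 ≈ 0.9762

r ≈ 0.9762


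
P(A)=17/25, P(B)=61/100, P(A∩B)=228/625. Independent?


P(A)×P(B) = 1037/2500
P(A∩B) = 228/625
Not equal → NOT independent

No, not independent


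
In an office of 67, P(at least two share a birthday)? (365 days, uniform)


P(all different) = Π(365-i)/365 for i=0..66
= 0.001560
P(match) = 1 - 0.001560 = 0.998440

P ≈ 0.9984 ≈ 99.84%


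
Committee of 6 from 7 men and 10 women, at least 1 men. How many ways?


Count by #men:
  1M,5W: C(7,1)×C(10,5)=1764
  2M,4W: C(7,2)×C(10,4)=4410
  3M,3W: C(7,3)×C(10,3)=4200
  4M,2W: C(7,4)×C(10,2)=1575
  5M,1W: C(7,5)×C(10,1)=210
  6M,0W: C(7,6)×C(10,0)=7
Total = 12166

12166


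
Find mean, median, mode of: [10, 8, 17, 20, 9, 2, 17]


Sorted: [2, 8, 9, 10, 17, 17, 20]
Mean = 83/7
Median = 10
Freq: {10: 1, 8: 1, 17: 2, 20: 1, 9: 1, 2: 1}
Mode: [17]

Mean=83/7, Median=10, Mode=17


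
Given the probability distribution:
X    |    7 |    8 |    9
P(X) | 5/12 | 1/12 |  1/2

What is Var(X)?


E[X] = 97/12
E[X²] = 265/4
Var(X) = E[X²] - (E[X])² = 265/4 - 9409/144 = 131/144

Var(X) = 131/144 ≈ 0.9097


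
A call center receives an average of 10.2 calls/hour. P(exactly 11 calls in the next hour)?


Poisson(λ=10.2): P(X=11) = e^(-λ)×λ^k/k!
= e^(-10.2) × 10.2^11 / 11!
≈ 3.717031868e-05 × 124337430839 / 39916800 ≈ 0.115782

P(X=11) ≈ 0.115782 ≈ 11.58%


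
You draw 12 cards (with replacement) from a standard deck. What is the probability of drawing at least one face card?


P(not a face card) = 40/52 = 10/13
P(none in 12 draws) = (10/13)^12 = 1000000000000/23298085122481
P(≥1 face card) = 1 - 1000000000000/23298085122481 = 22298085122481/23298085122481

P = 22298085122481/23298085122481 ≈ 95.71%


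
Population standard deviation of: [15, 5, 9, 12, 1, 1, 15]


Mean = 58/7
  (15-58/7)²=2209/49
  (5-58/7)²=529/49
  (9-58/7)²=25/49
  (12-58/7)²=676/49
  (1-58/7)²=2601/49
  (1-58/7)²=2601/49
  (15-58/7)²=2209/49
Σ(x-μ)² = 1550/7
σ² = (1550/7)/7 = 1550/49

σ = √(1550/49) ≈ 5.6243


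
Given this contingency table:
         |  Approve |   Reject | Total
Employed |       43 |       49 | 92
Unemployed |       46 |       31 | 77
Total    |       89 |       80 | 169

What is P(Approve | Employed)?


P(Approve | Employed) = 43/(43+49) = 43/92

P(Approve|Employed) = 43/92 ≈ 46.74%


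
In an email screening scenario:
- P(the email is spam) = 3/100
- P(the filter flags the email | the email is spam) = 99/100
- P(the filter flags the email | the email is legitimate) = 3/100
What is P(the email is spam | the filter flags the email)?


Using Bayes' theorem:
P(A|B) = P(B|A)·P(A) / P(B)

P(the filter flags the email) = 99/100 × 3/100 + 3/100 × 97/100
= 297/10000 + 291/10000 = 147/2500

P(the email is spam|the filter flags the email) = (297/10000) / (147/2500) = 99/196

P(the email is spam|the filter flags the email) = 99/196 ≈ 50.51%


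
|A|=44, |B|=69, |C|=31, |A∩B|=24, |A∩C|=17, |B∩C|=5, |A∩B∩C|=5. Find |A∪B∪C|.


|A∪B∪C| = 44+69+31-24-17-5+5 = 103

|A∪B∪C| = 103


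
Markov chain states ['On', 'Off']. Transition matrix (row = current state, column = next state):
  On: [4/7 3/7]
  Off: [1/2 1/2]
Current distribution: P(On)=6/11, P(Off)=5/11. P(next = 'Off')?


P(next=Off) = Σᵢ P(now=i)×P(i→Off)
= 6/11×3/7 + 5/11×1/2
= 18/77 + 5/22 = 71/154

P = 71/154 ≈ 0.4610


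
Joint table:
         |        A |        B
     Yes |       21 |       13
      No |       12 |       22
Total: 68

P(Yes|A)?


P(Yes|A) = 21/(21+12) = 21/33 = 7/11

P = 7/11 ≈ 63.64%


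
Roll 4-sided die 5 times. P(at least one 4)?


P(no 4)^5 = (3/4)^5 = 243/1024
P(≥1) = 1 - 243/1024 = 781/1024

P = 781/1024 ≈ 76.27%


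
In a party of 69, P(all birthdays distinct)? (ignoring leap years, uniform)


P(all different) = Π(365-i)/365 for i=0..68
= (365/365)×(364/365)×...×(297/365)
= 0.001036

P ≈ 0.0010 ≈ 0.10%


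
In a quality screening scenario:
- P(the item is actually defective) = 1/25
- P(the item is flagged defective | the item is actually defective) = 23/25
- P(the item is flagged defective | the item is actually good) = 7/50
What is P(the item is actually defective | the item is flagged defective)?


Using Bayes' theorem:
P(A|B) = P(B|A)·P(A) / P(B)

P(the item is flagged defective) = 23/25 × 1/25 + 7/50 × 24/25
= 23/625 + 84/625 = 107/625

P(the item is actually defective|the item is flagged defective) = (23/625) / (107/625) = 23/107

P(the item is actually defective|the item is flagged defective) = 23/107 ≈ 21.50%


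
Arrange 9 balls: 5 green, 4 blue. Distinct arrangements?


9!/(5!×4!) = 126

126


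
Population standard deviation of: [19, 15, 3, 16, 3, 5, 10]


Mean = 71/7
  (19-71/7)²=3844/49
  (15-71/7)²=1156/49
  (3-71/7)²=2500/49
  (16-71/7)²=1681/49
  (3-71/7)²=2500/49
  (5-71/7)²=1296/49
  (10-71/7)²=1/49
Σ(x-μ)² = 1854/7
σ² = (1854/7)/7 = 1854/49

σ = √(1854/49) ≈ 6.1512


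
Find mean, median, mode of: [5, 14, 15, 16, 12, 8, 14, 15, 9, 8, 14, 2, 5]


Sorted: [2, 5, 5, 8, 8, 9, 12, 14, 14, 14, 15, 15, 16]
Mean = 137/13
Median = 12
Freq: {5: 2, 14: 3, 15: 2, 16: 1, 12: 1, 8: 2, 9: 1, 2: 1}
Mode: [14]

Mean=137/13, Median=12, Mode=14


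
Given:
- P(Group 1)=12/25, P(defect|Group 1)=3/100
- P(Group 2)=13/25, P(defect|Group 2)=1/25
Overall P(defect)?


P(B) = Σ P(B|Aᵢ)×P(Aᵢ)
  3/100×12/25 = 9/625
  1/25×13/25 = 13/625
Sum = 22/625

P(defect) = 22/625 ≈ 3.52%


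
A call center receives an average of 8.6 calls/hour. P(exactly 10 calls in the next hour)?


Poisson(λ=8.6): P(X=10) = e^(-λ)×λ^k/k!
= e^(-8.6) × 8.6^10 / 10!
≈ 0.0001841057937 × 2213015788.88 / 3628800 ≈ 0.112277

P(X=10) ≈ 0.112277 ≈ 11.23%


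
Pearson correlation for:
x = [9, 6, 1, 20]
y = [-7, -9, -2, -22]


n=4, Σx=36, Σy=-40, Σxy=-559, Σx²=518, Σy²=618
r = (4×(-559) - 36×(-40))/√((4×518 - 36²)(4×618 - (-40)²))
= -796/√(776×872) = -796/√676672 ≈ -796/822.6008 ≈ -0.9677

r ≈ -0.9677


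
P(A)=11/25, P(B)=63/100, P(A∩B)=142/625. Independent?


P(A)×P(B) = 693/2500
P(A∩B) = 142/625
Not equal → NOT independent

No, not independent


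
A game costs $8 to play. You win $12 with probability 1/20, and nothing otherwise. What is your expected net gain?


E[gain] = (12-8)×1/20 + (-8)×19/20
= 1/5 - 38/5 = -37/5

Expected net gain = $-37/5 ≈ $-7.40


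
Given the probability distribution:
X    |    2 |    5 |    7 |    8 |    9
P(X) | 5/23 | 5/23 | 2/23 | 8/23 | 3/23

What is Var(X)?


E[X] = 140/23
E[X²] = 998/23
Var(X) = E[X²] - (E[X])² = 998/23 - 19600/529 = 3354/529

Var(X) = 3354/529 ≈ 6.3403


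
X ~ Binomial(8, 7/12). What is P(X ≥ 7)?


P(X ≥ 7) = Σ P(X=i) for i=7..8
P(X=7) = 4117715/53747712
P(X=8) = 5764801/429981696
Sum = 38706521/429981696

P(X ≥ 7) = 38706521/429981696 ≈ 9.00%


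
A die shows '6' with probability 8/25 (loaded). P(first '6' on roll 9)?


Geometric: P(X=9) = (1-p)^(k-1)×p = (17/25)^8×8/25 = 55806059528/3814697265625

P(X=9) = 55806059528/3814697265625 ≈ 1.46%


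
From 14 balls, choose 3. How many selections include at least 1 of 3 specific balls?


Complement: C(14,3) - C(11,3) = 364 - 165 = 199

199


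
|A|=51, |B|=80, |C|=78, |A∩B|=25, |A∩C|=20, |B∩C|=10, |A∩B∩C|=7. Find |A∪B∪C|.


|A∪B∪C| = 51+80+78-25-20-10+7 = 161

|A∪B∪C| = 161


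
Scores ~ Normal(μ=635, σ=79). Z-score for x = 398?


z = (x - μ)/σ = (398 - 635)/79 = -3.0

z = -3.0


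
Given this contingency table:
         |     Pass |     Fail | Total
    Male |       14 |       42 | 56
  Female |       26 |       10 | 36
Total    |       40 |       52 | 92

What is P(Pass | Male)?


P(Pass | Male) = 14/(14+42) = 14/56 = 1/4

P(Pass|Male) = 1/4 ≈ 25.00%


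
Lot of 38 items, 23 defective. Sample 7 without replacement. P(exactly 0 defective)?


Hypergeometric: C(23,0)×C(15,7)/C(38,7)
= 1×6435/12620256 = 195/382432

P(X=0) = 195/382432 ≈ 0.05%


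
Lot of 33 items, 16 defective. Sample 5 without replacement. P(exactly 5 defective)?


Hypergeometric: C(16,5)×C(17,0)/C(33,5)
= 4368×1/237336 = 182/9889

P(X=5) = 182/9889 ≈ 1.84%


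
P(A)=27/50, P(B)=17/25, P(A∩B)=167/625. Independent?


P(A)×P(B) = 459/1250
P(A∩B) = 167/625
Not equal → NOT independent

No, not independent


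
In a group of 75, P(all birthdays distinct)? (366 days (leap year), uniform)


P(all different) = Π(366-i)/366 for i=0..74
= (366/366)×(365/366)×...×(292/366)
= 0.000287

P ≈ 0.0003 ≈ 0.03%


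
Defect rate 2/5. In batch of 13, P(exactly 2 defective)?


Binomial: P(X=2) = C(13,2)×p^2×(1-p)^11
= 78 × 4/25 × 177147/48828125 = 55269864/1220703125

P(X=2) = 55269864/1220703125 ≈ 4.53%


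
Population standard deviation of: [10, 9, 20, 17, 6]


Mean = 62/5
  (10-62/5)²=144/25
  (9-62/5)²=289/25
  (20-62/5)²=1444/25
  (17-62/5)²=529/25
  (6-62/5)²=1024/25
Σ(x-μ)² = 686/5
σ² = (686/5)/5 = 686/25

σ = √(686/25) ≈ 5.2383


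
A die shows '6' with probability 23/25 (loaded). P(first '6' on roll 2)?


Geometric: P(X=2) = (1-p)^(k-1)×p = (2/25)^1×23/25 = 46/625

P(X=2) = 46/625 ≈ 7.36%


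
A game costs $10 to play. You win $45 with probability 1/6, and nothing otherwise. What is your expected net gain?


E[gain] = (45-10)×1/6 + (-10)×5/6
= 35/6 - 25/3 = -5/2

Expected net gain = $-5/2 ≈ $-2.50


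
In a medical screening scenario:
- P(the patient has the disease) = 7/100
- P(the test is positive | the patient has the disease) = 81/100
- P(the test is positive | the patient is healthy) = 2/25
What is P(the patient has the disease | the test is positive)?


Using Bayes' theorem:
P(A|B) = P(B|A)·P(A) / P(B)

P(the test is positive) = 81/100 × 7/100 + 2/25 × 93/100
= 567/10000 + 93/1250 = 1311/10000

P(the patient has the disease|the test is positive) = (567/10000) / (1311/10000) = 189/437

P(the patient has the disease|the test is positive) = 189/437 ≈ 43.25%


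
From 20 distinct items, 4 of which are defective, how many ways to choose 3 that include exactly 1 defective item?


Choose 1 of the 4 defective items and 2 of the other 16 items:
C(4,1)×C(16,2) = 4×120 = 480

480


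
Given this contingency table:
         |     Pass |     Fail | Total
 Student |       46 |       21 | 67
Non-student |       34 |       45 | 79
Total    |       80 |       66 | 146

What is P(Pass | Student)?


P(Pass | Student) = 46/(46+21) = 46/67

P(Pass|Student) = 46/67 ≈ 68.66%


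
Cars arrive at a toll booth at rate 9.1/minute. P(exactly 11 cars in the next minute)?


Poisson(λ=9.1): P(X=11) = e^(-λ)×λ^k/k!
= e^(-9.1) × 9.1^11 / 11!
≈ 0.0001116658085 × 35436866748.7 / 39916800 ≈ 0.099133

P(X=11) ≈ 0.099133 ≈ 9.91%


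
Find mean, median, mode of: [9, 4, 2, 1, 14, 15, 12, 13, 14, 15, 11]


Sorted: [1, 2, 4, 9, 11, 12, 13, 14, 14, 15, 15]
Mean = 110/11 = 10
Median = 12
Freq: {9: 1, 4: 1, 2: 1, 1: 1, 14: 2, 15: 2, 12: 1, 13: 1, 11: 1}
Mode: [14, 15]

Mean=10, Median=12, Mode=[14, 15]


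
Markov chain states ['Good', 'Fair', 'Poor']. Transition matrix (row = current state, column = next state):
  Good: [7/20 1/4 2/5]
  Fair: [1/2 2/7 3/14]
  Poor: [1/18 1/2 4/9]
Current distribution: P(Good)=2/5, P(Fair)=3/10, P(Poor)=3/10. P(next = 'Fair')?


P(next=Fair) = Σᵢ P(now=i)×P(i→Fair)
= 2/5×1/4 + 3/10×2/7 + 3/10×1/2
= 1/10 + 3/35 + 3/20 = 47/140

P = 47/140 ≈ 0.3357


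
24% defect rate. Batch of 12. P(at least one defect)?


P(all good) = (19/25)^12 = 2213314919066161/59604644775390625
P(≥1 defect) = 57391329856324464/59604644775390625

P = 57391329856324464/59604644775390625 ≈ 96.29%


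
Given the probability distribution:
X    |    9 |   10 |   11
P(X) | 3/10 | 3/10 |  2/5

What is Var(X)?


E[X] = 101/10
E[X²] = 1027/10
Var(X) = E[X²] - (E[X])² = 1027/10 - 10201/100 = 69/100

Var(X) = 69/100 ≈ 0.6900


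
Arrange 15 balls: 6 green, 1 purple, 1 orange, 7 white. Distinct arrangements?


15!/(6!×1!×1!×7!) = 360360

360360


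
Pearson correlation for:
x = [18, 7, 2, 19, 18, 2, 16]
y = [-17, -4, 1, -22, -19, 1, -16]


n=7, Σx=82, Σy=-76, Σxy=-1346, Σx²=1322, Σy²=1408
r = (7×(-1346) - 82×(-76))/√((7×1322 - 82²)(7×1408 - (-76)²))
= -3190/√(2530×4080) = -3190/√10322400 ≈ -3190/3212.8492 ≈ -0.9929

r ≈ -0.9929


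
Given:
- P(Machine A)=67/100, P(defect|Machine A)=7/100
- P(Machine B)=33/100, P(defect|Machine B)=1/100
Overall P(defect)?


P(B) = Σ P(B|Aᵢ)×P(Aᵢ)
  7/100×67/100 = 469/10000
  1/100×33/100 = 33/10000
Sum = 251/5000

P(defect) = 251/5000 ≈ 5.02%


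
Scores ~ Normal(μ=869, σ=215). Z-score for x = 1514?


z = (x - μ)/σ = (1514 - 869)/215 = 3.0

z = 3.0


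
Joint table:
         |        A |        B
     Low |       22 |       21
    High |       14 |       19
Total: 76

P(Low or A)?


P(Low∨A) = P(Low) + P(A) - P(Low∧A)
= (43 + 36 - 22)/76 = 57/76 = 3/4

P = 3/4 ≈ 75.00%


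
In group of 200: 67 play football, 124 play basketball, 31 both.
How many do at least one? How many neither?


|A∪B| = 67+124-31 = 160
Neither = 200-160 = 40

At least one: 160; Neither: 40


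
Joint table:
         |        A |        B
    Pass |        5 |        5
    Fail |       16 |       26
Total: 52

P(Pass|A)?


P(Pass|A) = 5/(5+16) = 5/21

P = 5/21 ≈ 23.81%


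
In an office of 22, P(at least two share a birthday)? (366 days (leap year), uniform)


P(all different) = Π(366-i)/366 for i=0..21
= 0.525249
P(match) = 1 - 0.525249 = 0.474751

P ≈ 0.4748 ≈ 47.48%


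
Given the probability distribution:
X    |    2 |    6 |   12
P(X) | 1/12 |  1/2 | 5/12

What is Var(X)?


E[X] = 49/6
E[X²] = 235/3
Var(X) = E[X²] - (E[X])² = 235/3 - 2401/36 = 419/36

Var(X) = 419/36 ≈ 11.6389


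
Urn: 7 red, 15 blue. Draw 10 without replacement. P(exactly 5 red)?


Hypergeometric: C(7,5)×C(15,5)/C(22,10)
= 21×3003/646646 = 63/646

P(X=5) = 63/646 ≈ 9.75%


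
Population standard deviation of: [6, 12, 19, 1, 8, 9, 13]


Mean = 68/7
  (6-68/7)²=676/49
  (12-68/7)²=256/49
  (19-68/7)²=4225/49
  (1-68/7)²=3721/49
  (8-68/7)²=144/49
  (9-68/7)²=25/49
  (13-68/7)²=529/49
Σ(x-μ)² = 1368/7
σ² = (1368/7)/7 = 1368/49

σ = √(1368/49) ≈ 5.2838


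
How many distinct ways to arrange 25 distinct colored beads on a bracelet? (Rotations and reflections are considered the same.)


Free circular arrangements: rotations and reflections both identified.
(n-1)!/2 = 24!/2 = 620448401733239439360000/2 = 310224200866619719680000

310224200866619719680000


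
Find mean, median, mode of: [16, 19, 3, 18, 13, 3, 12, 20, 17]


Sorted: [3, 3, 12, 13, 16, 17, 18, 19, 20]
Mean = 121/9
Median = 16
Freq: {16: 1, 19: 1, 3: 2, 18: 1, 13: 1, 12: 1, 20: 1, 17: 1}
Mode: [3]

Mean=121/9, Median=16, Mode=3
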